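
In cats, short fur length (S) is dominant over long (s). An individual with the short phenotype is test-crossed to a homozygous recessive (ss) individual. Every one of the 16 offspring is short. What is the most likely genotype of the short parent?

Test cross: ? × ss
All offspring are short.
If the unknown parent were heterozygous (Ss), about half of 16 offspring would be long; none are. The unknown parent is most likely homozygous dominant (SS).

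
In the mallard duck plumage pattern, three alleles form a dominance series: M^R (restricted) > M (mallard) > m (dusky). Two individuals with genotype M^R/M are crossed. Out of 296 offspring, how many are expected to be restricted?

Cross: M^R/M × M^R/M
Allele dominance: M^R > M > m
Offspring genotypes: 1 M^R/M^R, 2 M^R/M, 1 M/M
Phenotype counts: 3 restricted, 1 mallard
restricted: 3 out of 4 → fraction 3/4
Expected count = 3/4 × 296 = 222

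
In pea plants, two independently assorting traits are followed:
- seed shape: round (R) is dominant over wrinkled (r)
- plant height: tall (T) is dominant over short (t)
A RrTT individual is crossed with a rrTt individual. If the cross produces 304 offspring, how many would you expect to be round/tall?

Dihybrid cross RrTT × rrTt — consider each gene separately:
seed shape: Rr × rr → 2 Rr, 2 rr → 2 R_ : 2 rr (out of 4)
plant height: TT × Tt → 2 TT, 2 Tt → 4 T_ (out of 4)
Combine (counts out of 4 × 4 = 16): round/tall (R_T_) = 2×4 = 8; wrinkled/tall (rrT_) = 2×4 = 8
Phenotype counts (out of 16): 8 round/tall, 8 wrinkled/tall
round/tall: 8 out of 16 → fraction 1/2
Expected count = 1/2 × 304 = 152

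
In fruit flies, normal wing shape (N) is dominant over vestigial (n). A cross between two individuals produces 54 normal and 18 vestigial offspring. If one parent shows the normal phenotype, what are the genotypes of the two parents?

Observed offspring: 54 normal, 18 vestigial
The observed ratio simplifies to 3:1. Vestigial (nn) offspring appear, so each parent must contribute one n allele. The parent stated to show normal carries N, so it is Nn. The other parent is then either Nn or nn: Nn × nn would give a 1:1 split, whereas Nn × Nn gives 3:1 — matching the data. So both parents are heterozygous (Nn × Nn).
Parent genotypes: Nn × Nn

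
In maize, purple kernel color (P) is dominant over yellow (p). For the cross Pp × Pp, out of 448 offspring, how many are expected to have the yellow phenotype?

Punnett square for Pp × Pp:
Offspring genotypes: 1 PP, 2 Pp, 1 pp
Total offspring: 4
Count with target: 1
Probability: 1/4
Expected count = 1/4 × 448 = 112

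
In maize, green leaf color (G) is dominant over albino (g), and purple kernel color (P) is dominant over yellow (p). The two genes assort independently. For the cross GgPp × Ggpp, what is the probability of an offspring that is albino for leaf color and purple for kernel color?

Dihybrid cross GgPp × Ggpp — consider each gene separately:
leaf color: Gg × Gg → 1 GG, 2 Gg, 1 gg → 3 G_ : 1 gg (out of 4)
kernel color: Pp × pp → 2 Pp, 2 pp → 2 P_ : 2 pp (out of 4)
Looking for: albino (gg) and purple (P_)
P(albino) = 1/4, P(purple) = 2/4
P(both) = 1/4 × 2/4 = 2/16 = 1/8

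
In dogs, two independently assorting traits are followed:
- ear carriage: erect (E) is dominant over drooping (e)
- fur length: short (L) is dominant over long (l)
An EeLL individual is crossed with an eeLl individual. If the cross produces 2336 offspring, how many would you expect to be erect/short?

Dihybrid cross EeLL × eeLl — consider each gene separately:
ear carriage: Ee × ee → 2 Ee, 2 ee → 2 E_ : 2 ee (out of 4)
fur length: LL × Ll → 2 LL, 2 Ll → 4 L_ (out of 4)
Combine (counts out of 4 × 4 = 16): erect/short (E_L_) = 2×4 = 8; drooping/short (eeL_) = 2×4 = 8
Phenotype counts (out of 16): 8 erect/short, 8 drooping/short
erect/short: 8 out of 16 → fraction 1/2
Expected count = 1/2 × 2336 = 1168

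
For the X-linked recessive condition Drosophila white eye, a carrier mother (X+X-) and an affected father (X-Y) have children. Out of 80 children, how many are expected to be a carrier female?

Cross: X+X- × X-Y
Offspring: 1 X+X-, 1 X+Y, 1 X-X-, 1 X-Y
Probability of a carrier female: 1/4
Expected count = 1/4 × 80 = 20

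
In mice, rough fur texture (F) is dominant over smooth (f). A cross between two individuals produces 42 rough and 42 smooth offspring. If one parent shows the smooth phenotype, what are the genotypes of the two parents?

Observed offspring: 42 rough, 42 smooth
The observed ratio simplifies to 1:1. One parent shows smooth, so its genotype must be ff. A 1:1 offspring split requires the other parent to be heterozygous (Ff).
Parent genotypes: ff × Ff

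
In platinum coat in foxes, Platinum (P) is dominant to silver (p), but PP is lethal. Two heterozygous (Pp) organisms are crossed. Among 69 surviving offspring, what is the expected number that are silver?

Cross: Pp × Pp
Punnett square offspring (before lethality): 1 PP, 2 Pp, 1 pp
The PP genotype is lethal (embryos die); surviving offspring: 2 Pp, 1 pp
silver: 1 out of 3 → fraction 1/3
Expected count = 1/3 × 69 = 23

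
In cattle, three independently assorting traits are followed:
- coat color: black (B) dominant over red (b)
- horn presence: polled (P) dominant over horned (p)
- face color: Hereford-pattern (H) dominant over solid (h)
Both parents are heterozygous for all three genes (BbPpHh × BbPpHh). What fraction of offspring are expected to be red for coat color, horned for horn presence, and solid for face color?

Trihybrid cross: BbPpHh × BbPpHh
Each trait segregates independently with a 3:1 phenotypic ratio, so each gene contributes 3/4 (dominant) or 1/4 (recessive).
Target: red (coat color), horned (horn presence), solid (face color)
Probability = product of independent per-trait probabilities
= 1/4 × 1/4 × 1/4 = 1/64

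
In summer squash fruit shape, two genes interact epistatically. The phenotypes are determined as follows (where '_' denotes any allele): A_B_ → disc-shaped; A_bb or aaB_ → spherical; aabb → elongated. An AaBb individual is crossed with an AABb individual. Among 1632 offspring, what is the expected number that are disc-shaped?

Cross: AaBb × AABb — consider each gene separately:
A gene: Aa × AA → 2 AA, 2 Aa → 4 A_ (out of 4)
B gene: Bb × Bb → 1 BB, 2 Bb, 1 bb → 3 B_ : 1 bb (out of 4)
Genotype classes (out of 4 × 4 = 16): A_B_ = 4×3 = 12; A_bb = 4×1 = 4
Apply the phenotype rules: A_B_ (12) → disc-shaped; A_bb (4) → spherical
Phenotype counts (out of 16): 12 disc-shaped, 4 spherical
disc-shaped: 12 out of 16 → fraction 3/4
Expected count = 3/4 × 1632 = 1224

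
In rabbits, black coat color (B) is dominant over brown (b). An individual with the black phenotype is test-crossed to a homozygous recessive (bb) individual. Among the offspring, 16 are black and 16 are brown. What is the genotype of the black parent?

Test cross: ? × bb
Offspring: 16 black, 16 brown — approximately 1:1.
A 1:1 ratio in a test cross indicates the unknown parent is heterozygous (Bb).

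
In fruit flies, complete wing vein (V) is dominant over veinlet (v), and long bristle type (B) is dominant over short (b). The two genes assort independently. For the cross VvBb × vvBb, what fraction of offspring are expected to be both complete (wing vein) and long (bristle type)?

Dihybrid cross VvBb × vvBb — consider each gene separately:
wing vein: Vv × vv → 2 Vv, 2 vv → 2 V_ : 2 vv (out of 4)
bristle type: Bb × Bb → 1 BB, 2 Bb, 1 bb → 3 B_ : 1 bb (out of 4)
Looking for: complete (V_) and long (B_)
P(complete) = 2/4, P(long) = 3/4
P(both) = 2/4 × 3/4 = 6/16 = 3/8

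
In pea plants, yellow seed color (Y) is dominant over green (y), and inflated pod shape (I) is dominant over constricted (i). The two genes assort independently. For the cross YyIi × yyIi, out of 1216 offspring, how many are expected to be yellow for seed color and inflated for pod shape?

Dihybrid cross YyIi × yyIi — consider each gene separately:
seed color: Yy × yy → 2 Yy, 2 yy → 2 Y_ : 2 yy (out of 4)
pod shape: Ii × Ii → 1 II, 2 Ii, 1 ii → 3 I_ : 1 ii (out of 4)
Looking for: yellow (Y_) and inflated (I_)
P(yellow) = 2/4, P(inflated) = 3/4
P(both) = 2/4 × 3/4 = 6/16 = 3/8
Expected count = 3/8 × 1216 = 456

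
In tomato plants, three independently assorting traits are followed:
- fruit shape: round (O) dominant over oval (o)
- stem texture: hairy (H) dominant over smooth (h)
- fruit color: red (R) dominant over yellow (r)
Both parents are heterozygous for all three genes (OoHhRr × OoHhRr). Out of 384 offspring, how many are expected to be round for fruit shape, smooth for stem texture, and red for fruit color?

Trihybrid cross: OoHhRr × OoHhRr
Each trait segregates independently with a 3:1 phenotypic ratio, so each gene contributes 3/4 (dominant) or 1/4 (recessive).
Target: round (fruit shape), smooth (stem texture), red (fruit color)
Probability = product of independent per-trait probabilities
= 3/4 × 1/4 × 3/4 = 9/64
Expected count = 9/64 × 384 = 54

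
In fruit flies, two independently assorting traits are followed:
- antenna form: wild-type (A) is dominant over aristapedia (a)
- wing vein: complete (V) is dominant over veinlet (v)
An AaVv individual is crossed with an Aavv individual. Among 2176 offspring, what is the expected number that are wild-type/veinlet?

Dihybrid cross AaVv × Aavv — consider each gene separately:
antenna form: Aa × Aa → 1 AA, 2 Aa, 1 aa → 3 A_ : 1 aa (out of 4)
wing vein: Vv × vv → 2 Vv, 2 vv → 2 V_ : 2 vv (out of 4)
Combine (counts out of 4 × 4 = 16): wild-type/complete (A_V_) = 3×2 = 6; wild-type/veinlet (A_vv) = 3×2 = 6; aristapedia/complete (aaV_) = 1×2 = 2; aristapedia/veinlet (aavv) = 1×2 = 2
Phenotype counts (out of 16): 6 wild-type/complete, 6 wild-type/veinlet, 2 aristapedia/complete, 2 aristapedia/veinlet
wild-type/veinlet: 6 out of 16 → fraction 3/8
Expected count = 3/8 × 2176 = 816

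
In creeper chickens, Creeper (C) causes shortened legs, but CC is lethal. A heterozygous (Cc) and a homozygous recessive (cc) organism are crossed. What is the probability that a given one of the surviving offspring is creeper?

Cross: Cc × cc
Punnett square offspring (before lethality): 2 Cc, 2 cc
No CC offspring are produced in this cross.
creeper: 2 out of 4
Probability: 2/4 = 1/2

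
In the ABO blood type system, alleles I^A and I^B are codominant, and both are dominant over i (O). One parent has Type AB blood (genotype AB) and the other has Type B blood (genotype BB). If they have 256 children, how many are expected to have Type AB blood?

Cross: AB × BB
Possible offspring genotypes: 2 AB, 2 BB
Blood type counts: 2 Type AB, 2 Type B
Probability of Type AB: 2/4 = 1/2
Expected count = 1/2 × 256 = 128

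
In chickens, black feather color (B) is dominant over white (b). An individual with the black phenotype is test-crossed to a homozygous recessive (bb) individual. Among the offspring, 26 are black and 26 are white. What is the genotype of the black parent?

Test cross: ? × bb
Offspring: 26 black, 26 white — approximately 1:1.
A 1:1 ratio in a test cross indicates the unknown parent is heterozygous (Bb).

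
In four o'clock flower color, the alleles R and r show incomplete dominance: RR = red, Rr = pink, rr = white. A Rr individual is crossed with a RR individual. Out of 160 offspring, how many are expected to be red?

Punnett square for Rr × RR:
Offspring genotypes: 2 RR, 2 Rr
Phenotype counts: 2 red, 2 pink
red: 2 out of 4 → fraction 1/2
Expected count = 1/2 × 160 = 80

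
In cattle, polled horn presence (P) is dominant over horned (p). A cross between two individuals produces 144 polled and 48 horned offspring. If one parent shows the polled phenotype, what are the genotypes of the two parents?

Observed offspring: 144 polled, 48 horned
The observed ratio simplifies to 3:1. Horned (pp) offspring appear, so each parent must contribute one p allele. The parent stated to show polled carries P, so it is Pp. The other parent is then either Pp or pp: Pp × pp would give a 1:1 split, whereas Pp × Pp gives 3:1 — matching the data. So both parents are heterozygous (Pp × Pp).
Parent genotypes: Pp × Pp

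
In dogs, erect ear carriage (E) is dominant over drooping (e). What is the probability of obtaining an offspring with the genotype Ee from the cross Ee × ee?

Punnett square for Ee × ee:
Offspring genotypes: 2 Ee, 2 ee
Total offspring: 4
Count with target: 2
Probability: 2/4 = 1/2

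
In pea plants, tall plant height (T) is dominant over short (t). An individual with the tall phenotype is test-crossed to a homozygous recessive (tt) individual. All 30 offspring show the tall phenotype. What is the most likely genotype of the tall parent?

Test cross: ? × tt
All offspring are tall.
If the unknown parent were heterozygous (Tt), about half of 30 offspring would be short; none are. The unknown parent is most likely homozygous dominant (TT).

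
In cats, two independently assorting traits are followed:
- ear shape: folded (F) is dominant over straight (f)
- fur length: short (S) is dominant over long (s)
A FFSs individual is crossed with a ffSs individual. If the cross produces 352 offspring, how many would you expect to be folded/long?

Dihybrid cross FFSs × ffSs — consider each gene separately:
ear shape: FF × ff → 4 Ff → 4 F_ (out of 4)
fur length: Ss × Ss → 1 SS, 2 Ss, 1 ss → 3 S_ : 1 ss (out of 4)
Combine (counts out of 4 × 4 = 16): folded/short (F_S_) = 4×3 = 12; folded/long (F_ss) = 4×1 = 4
Phenotype counts (out of 16): 12 folded/short, 4 folded/long
folded/long: 4 out of 16 → fraction 1/4
Expected count = 1/4 × 352 = 88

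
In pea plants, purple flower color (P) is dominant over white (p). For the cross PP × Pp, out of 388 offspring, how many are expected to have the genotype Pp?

Punnett square for PP × Pp:
Offspring genotypes: 2 PP, 2 Pp
Total offspring: 4
Count with target: 2
Probability: 2/4 = 1/2
Expected count = 1/2 × 388 = 194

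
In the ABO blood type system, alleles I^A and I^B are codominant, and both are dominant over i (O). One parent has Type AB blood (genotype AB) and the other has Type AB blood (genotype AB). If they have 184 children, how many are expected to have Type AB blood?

Cross: AB × AB
Possible offspring genotypes: 1 AA, 2 AB, 1 BB
Blood type counts: 1 Type A, 2 Type AB, 1 Type B
Probability of Type AB: 2/4 = 1/2
Expected count = 1/2 × 184 = 92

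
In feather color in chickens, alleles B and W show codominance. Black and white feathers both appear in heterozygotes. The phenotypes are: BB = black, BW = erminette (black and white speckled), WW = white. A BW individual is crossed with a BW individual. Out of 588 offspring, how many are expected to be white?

Punnett square for BW × BW:
Offspring genotypes: 1 BB, 2 BW, 1 WW
Phenotype counts: 1 black, 2 erminette (black and white speckled), 1 white
white: 1 out of 4 → fraction 1/4
Expected count = 1/4 × 588 = 147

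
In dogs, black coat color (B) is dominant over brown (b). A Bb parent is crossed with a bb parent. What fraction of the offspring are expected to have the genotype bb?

Punnett square for Bb × bb:
Offspring genotypes: 2 Bb, 2 bb
Total offspring: 4
Count with target: 2
Probability: 2/4 = 1/2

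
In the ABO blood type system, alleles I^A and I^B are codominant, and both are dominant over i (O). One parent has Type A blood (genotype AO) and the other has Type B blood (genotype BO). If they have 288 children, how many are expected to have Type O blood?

Cross: AO × BO
Possible offspring genotypes: 1 AB, 1 AO, 1 BO, 1 OO
Blood type counts: 1 Type AB, 1 Type A, 1 Type B, 1 Type O
Probability of Type O: 1/4
Expected count = 1/4 × 288 = 72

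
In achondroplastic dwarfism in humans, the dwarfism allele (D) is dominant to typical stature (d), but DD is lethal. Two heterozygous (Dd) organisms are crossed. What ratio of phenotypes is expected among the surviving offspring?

Cross: Dd × Dd
Punnett square offspring (before lethality): 1 DD, 2 Dd, 1 dd
The DD genotype is lethal (embryos die); surviving offspring: 2 Dd, 1 dd
Ratio: 2 achondroplastic dwarf : 1 typical stature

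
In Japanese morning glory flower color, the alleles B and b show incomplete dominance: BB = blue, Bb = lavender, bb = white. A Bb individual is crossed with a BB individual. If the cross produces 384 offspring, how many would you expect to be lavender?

Punnett square for Bb × BB:
Offspring genotypes: 2 BB, 2 Bb
Phenotype counts: 2 blue, 2 lavender
lavender: 2 out of 4 → fraction 1/2
Expected count = 1/2 × 384 = 192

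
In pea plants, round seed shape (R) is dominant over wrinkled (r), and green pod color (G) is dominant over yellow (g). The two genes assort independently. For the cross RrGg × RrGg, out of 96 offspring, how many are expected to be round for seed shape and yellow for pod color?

Dihybrid cross RrGg × RrGg — consider each gene separately:
seed shape: Rr × Rr → 1 RR, 2 Rr, 1 rr → 3 R_ : 1 rr (out of 4)
pod color: Gg × Gg → 1 GG, 2 Gg, 1 gg → 3 G_ : 1 gg (out of 4)
Looking for: round (R_) and yellow (gg)
P(round) = 3/4, P(yellow) = 1/4
P(both) = 3/4 × 1/4 = 3/16
Expected count = 3/16 × 96 = 18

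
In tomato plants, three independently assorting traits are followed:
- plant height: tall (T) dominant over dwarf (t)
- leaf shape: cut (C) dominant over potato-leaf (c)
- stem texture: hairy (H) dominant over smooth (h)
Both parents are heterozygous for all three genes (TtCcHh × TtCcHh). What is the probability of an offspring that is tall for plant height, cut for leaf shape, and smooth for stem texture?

Trihybrid cross: TtCcHh × TtCcHh
Each trait segregates independently with a 3:1 phenotypic ratio, so each gene contributes 3/4 (dominant) or 1/4 (recessive).
Target: tall (plant height), cut (leaf shape), smooth (stem texture)
Probability = product of independent per-trait probabilities
= 3/4 × 3/4 × 1/4 = 9/64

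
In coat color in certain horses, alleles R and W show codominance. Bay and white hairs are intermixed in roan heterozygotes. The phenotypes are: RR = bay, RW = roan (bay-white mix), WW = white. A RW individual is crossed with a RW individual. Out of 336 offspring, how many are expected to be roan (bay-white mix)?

Punnett square for RW × RW:
Offspring genotypes: 1 RR, 2 RW, 1 WW
Phenotype counts: 1 bay, 2 roan (bay-white mix), 1 white
roan (bay-white mix): 2 out of 4 → fraction 1/2
Expected count = 1/2 × 336 = 168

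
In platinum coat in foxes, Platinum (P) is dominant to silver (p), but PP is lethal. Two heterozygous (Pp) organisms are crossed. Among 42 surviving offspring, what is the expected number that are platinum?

Cross: Pp × Pp
Punnett square offspring (before lethality): 1 PP, 2 Pp, 1 pp
The PP genotype is lethal (embryos die); surviving offspring: 2 Pp, 1 pp
platinum: 2 out of 3 → fraction 2/3
Expected count = 2/3 × 42 = 28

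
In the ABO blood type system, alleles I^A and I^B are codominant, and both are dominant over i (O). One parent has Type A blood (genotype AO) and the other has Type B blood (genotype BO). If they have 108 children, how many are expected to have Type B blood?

Cross: AO × BO
Possible offspring genotypes: 1 AB, 1 AO, 1 BO, 1 OO
Blood type counts: 1 Type AB, 1 Type A, 1 Type B, 1 Type O
Probability of Type B: 1/4
Expected count = 1/4 × 108 = 27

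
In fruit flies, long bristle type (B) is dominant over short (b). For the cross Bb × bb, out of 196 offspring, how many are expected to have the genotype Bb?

Punnett square for Bb × bb:
Offspring genotypes: 2 Bb, 2 bb
Total offspring: 4
Count with target: 2
Probability: 2/4 = 1/2
Expected count = 1/2 × 196 = 98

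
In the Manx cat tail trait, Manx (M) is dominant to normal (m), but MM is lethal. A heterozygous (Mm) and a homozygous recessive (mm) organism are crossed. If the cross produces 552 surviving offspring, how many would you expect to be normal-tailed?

Cross: Mm × mm
Punnett square offspring (before lethality): 2 Mm, 2 mm
No MM offspring are produced in this cross.
normal-tailed: 2 out of 4 → fraction 1/2
Expected count = 1/2 × 552 = 276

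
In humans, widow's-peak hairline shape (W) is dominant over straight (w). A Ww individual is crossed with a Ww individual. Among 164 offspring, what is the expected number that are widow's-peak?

Punnett square for Ww × Ww:
Offspring genotypes: 1 WW, 2 Ww, 1 ww
widow's-peak: 3, straight: 1
widow's-peak: 3 out of 4 → fraction 3/4
Expected count = 3/4 × 164 = 123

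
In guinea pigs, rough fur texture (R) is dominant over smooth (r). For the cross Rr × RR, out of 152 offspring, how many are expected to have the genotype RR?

Punnett square for Rr × RR:
Offspring genotypes: 2 RR, 2 Rr
Total offspring: 4
Count with target: 2
Probability: 2/4 = 1/2
Expected count = 1/2 × 152 = 76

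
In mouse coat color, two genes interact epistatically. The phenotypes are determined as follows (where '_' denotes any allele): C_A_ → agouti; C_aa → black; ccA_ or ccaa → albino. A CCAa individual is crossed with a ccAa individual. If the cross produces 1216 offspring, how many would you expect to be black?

Cross: CCAa × ccAa — consider each gene separately:
C gene: CC × cc → 4 Cc → 4 C_ (out of 4)
A gene: Aa × Aa → 1 AA, 2 Aa, 1 aa → 3 A_ : 1 aa (out of 4)
Genotype classes (out of 4 × 4 = 16): C_A_ = 4×3 = 12; C_aa = 4×1 = 4
Apply the phenotype rules: C_A_ (12) → agouti; C_aa (4) → black
Phenotype counts (out of 16): 12 agouti, 4 black
black: 4 out of 16 → fraction 1/4
Expected count = 1/4 × 1216 = 304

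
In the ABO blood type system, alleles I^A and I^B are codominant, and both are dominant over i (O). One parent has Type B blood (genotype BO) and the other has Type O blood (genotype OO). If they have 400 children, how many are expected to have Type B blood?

Cross: BO × OO
Possible offspring genotypes: 2 BO, 2 OO
Blood type counts: 2 Type B, 2 Type O
Probability of Type B: 2/4 = 1/2
Expected count = 1/2 × 400 = 200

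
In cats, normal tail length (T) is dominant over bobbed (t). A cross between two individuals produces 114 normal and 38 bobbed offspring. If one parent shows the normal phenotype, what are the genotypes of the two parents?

Observed offspring: 114 normal, 38 bobbed
The observed ratio simplifies to 3:1. Bobbed (tt) offspring appear, so each parent must contribute one t allele. The parent stated to show normal carries T, so it is Tt. The other parent is then either Tt or tt: Tt × tt would give a 1:1 split, whereas Tt × Tt gives 3:1 — matching the data. So both parents are heterozygous (Tt × Tt).
Parent genotypes: Tt × Tt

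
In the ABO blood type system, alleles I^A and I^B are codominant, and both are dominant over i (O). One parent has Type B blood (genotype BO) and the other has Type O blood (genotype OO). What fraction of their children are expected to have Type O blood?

Cross: BO × OO
Possible offspring genotypes: 2 BO, 2 OO
Blood type counts: 2 Type B, 2 Type O
Probability of Type O: 2/4 = 1/2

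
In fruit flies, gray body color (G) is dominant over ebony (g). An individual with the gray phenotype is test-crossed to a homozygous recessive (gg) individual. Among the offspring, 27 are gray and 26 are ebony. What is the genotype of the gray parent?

Test cross: ? × gg
Offspring: 27 gray, 26 ebony — approximately 1:1.
A 1:1 ratio in a test cross indicates the unknown parent is heterozygous (Gg).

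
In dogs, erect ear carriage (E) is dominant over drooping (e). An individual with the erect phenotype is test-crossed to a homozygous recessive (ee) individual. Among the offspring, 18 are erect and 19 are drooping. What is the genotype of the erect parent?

Test cross: ? × ee
Offspring: 18 erect, 19 drooping — approximately 1:1.
A 1:1 ratio in a test cross indicates the unknown parent is heterozygous (Ee).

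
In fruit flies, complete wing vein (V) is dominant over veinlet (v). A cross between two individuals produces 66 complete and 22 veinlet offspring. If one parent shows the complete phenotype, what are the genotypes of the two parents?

Observed offspring: 66 complete, 22 veinlet
The observed ratio simplifies to 3:1. Veinlet (vv) offspring appear, so each parent must contribute one v allele. The parent stated to show complete carries V, so it is Vv. The other parent is then either Vv or vv: Vv × vv would give a 1:1 split, whereas Vv × Vv gives 3:1 — matching the data. So both parents are heterozygous (Vv × Vv).
Parent genotypes: Vv × Vv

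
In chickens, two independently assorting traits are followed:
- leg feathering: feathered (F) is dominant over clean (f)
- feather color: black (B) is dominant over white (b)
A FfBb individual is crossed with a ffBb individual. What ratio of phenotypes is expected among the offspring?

Dihybrid cross FfBb × ffBb — consider each gene separately:
leg feathering: Ff × ff → 2 Ff, 2 ff → 2 F_ : 2 ff (out of 4)
feather color: Bb × Bb → 1 BB, 2 Bb, 1 bb → 3 B_ : 1 bb (out of 4)
Combine (counts out of 4 × 4 = 16): feathered/black (F_B_) = 2×3 = 6; feathered/white (F_bb) = 2×1 = 2; clean/black (ffB_) = 2×3 = 6; clean/white (ffbb) = 2×1 = 2
Phenotype counts (out of 16): 6 feathered/black, 2 feathered/white, 6 clean/black, 2 clean/white
Ratio: 3 feathered/black : 1 feathered/white : 3 clean/black : 1 clean/white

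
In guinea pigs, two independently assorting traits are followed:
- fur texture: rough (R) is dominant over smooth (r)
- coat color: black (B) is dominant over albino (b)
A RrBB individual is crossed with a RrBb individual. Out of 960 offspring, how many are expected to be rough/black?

Dihybrid cross RrBB × RrBb — consider each gene separately:
fur texture: Rr × Rr → 1 RR, 2 Rr, 1 rr → 3 R_ : 1 rr (out of 4)
coat color: BB × Bb → 2 BB, 2 Bb → 4 B_ (out of 4)
Combine (counts out of 4 × 4 = 16): rough/black (R_B_) = 3×4 = 12; smooth/black (rrB_) = 1×4 = 4
Phenotype counts (out of 16): 12 rough/black, 4 smooth/black
rough/black: 12 out of 16 → fraction 3/4
Expected count = 3/4 × 960 = 720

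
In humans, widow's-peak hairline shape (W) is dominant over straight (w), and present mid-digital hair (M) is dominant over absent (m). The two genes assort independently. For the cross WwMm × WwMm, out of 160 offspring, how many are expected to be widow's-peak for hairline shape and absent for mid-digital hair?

Dihybrid cross WwMm × WwMm — consider each gene separately:
hairline shape: Ww × Ww → 1 WW, 2 Ww, 1 ww → 3 W_ : 1 ww (out of 4)
mid-digital hair: Mm × Mm → 1 MM, 2 Mm, 1 mm → 3 M_ : 1 mm (out of 4)
Looking for: widow's-peak (W_) and absent (mm)
P(widow's-peak) = 3/4, P(absent) = 1/4
P(both) = 3/4 × 1/4 = 3/16
Expected count = 3/16 × 160 = 30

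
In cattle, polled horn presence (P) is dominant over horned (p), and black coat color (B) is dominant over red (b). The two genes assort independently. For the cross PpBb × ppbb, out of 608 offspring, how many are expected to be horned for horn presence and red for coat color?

Dihybrid cross PpBb × ppbb — consider each gene separately:
horn presence: Pp × pp → 2 Pp, 2 pp → 2 P_ : 2 pp (out of 4)
coat color: Bb × bb → 2 Bb, 2 bb → 2 B_ : 2 bb (out of 4)
Looking for: horned (pp) and red (bb)
P(horned) = 2/4, P(red) = 2/4
P(both) = 2/4 × 2/4 = 4/16 = 1/4
Expected count = 1/4 × 608 = 152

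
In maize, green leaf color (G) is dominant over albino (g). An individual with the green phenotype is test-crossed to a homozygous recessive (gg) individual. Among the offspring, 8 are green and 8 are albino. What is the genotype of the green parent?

Test cross: ? × gg
Offspring: 8 green, 8 albino — approximately 1:1.
A 1:1 ratio in a test cross indicates the unknown parent is heterozygous (Gg).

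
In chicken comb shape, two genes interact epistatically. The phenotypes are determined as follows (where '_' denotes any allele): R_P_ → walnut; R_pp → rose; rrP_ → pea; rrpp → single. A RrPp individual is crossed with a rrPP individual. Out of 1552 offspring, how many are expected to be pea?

Cross: RrPp × rrPP — consider each gene separately:
R gene: Rr × rr → 2 Rr, 2 rr → 2 R_ : 2 rr (out of 4)
P gene: Pp × PP → 2 PP, 2 Pp → 4 P_ (out of 4)
Genotype classes (out of 4 × 4 = 16): R_P_ = 2×4 = 8; rrP_ = 2×4 = 8
Apply the phenotype rules: R_P_ (8) → walnut; rrP_ (8) → pea
Phenotype counts (out of 16): 8 walnut, 8 pea
pea: 8 out of 16 → fraction 1/2
Expected count = 1/2 × 1552 = 776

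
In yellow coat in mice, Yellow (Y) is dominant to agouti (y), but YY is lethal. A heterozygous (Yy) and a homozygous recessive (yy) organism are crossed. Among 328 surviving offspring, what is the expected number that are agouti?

Cross: Yy × yy
Punnett square offspring (before lethality): 2 Yy, 2 yy
No YY offspring are produced in this cross.
agouti: 2 out of 4 → fraction 1/2
Expected count = 1/2 × 328 = 164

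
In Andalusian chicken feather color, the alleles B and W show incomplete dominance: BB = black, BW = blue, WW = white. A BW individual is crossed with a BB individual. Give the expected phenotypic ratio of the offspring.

Punnett square for BW × BB:
Offspring genotypes: 2 BB, 2 BW
Phenotype counts: 2 black, 2 blue
Ratio: 1 black : 1 blue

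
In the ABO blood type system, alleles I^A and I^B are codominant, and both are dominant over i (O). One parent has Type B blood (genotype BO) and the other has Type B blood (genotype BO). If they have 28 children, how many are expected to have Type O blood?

Cross: BO × BO
Possible offspring genotypes: 1 BB, 2 BO, 1 OO
Blood type counts: 3 Type B, 1 Type O
Probability of Type O: 1/4
Expected count = 1/4 × 28 = 7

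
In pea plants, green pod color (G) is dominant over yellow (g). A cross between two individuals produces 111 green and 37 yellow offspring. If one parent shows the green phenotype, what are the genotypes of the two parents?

Observed offspring: 111 green, 37 yellow
The observed ratio simplifies to 3:1. Yellow (gg) offspring appear, so each parent must contribute one g allele. The parent stated to show green carries G, so it is Gg. The other parent is then either Gg or gg: Gg × gg would give a 1:1 split, whereas Gg × Gg gives 3:1 — matching the data. So both parents are heterozygous (Gg × Gg).
Parent genotypes: Gg × Gg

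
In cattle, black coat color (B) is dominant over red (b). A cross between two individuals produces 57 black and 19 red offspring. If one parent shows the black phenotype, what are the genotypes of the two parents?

Observed offspring: 57 black, 19 red
The observed ratio simplifies to 3:1. Red (bb) offspring appear, so each parent must contribute one b allele. The parent stated to show black carries B, so it is Bb. The other parent is then either Bb or bb: Bb × bb would give a 1:1 split, whereas Bb × Bb gives 3:1 — matching the data. So both parents are heterozygous (Bb × Bb).
Parent genotypes: Bb × Bb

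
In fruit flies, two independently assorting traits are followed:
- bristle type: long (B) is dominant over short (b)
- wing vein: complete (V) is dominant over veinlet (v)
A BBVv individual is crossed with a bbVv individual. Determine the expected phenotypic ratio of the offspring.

Dihybrid cross BBVv × bbVv — consider each gene separately:
bristle type: BB × bb → 4 Bb → 4 B_ (out of 4)
wing vein: Vv × Vv → 1 VV, 2 Vv, 1 vv → 3 V_ : 1 vv (out of 4)
Combine (counts out of 4 × 4 = 16): long/complete (B_V_) = 4×3 = 12; long/veinlet (B_vv) = 4×1 = 4
Phenotype counts (out of 16): 12 long/complete, 4 long/veinlet
Ratio: 3 long/complete : 1 long/veinlet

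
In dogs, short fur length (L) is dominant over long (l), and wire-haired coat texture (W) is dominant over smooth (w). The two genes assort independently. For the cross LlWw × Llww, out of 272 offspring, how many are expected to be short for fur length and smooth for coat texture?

Dihybrid cross LlWw × Llww — consider each gene separately:
fur length: Ll × Ll → 1 LL, 2 Ll, 1 ll → 3 L_ : 1 ll (out of 4)
coat texture: Ww × ww → 2 Ww, 2 ww → 2 W_ : 2 ww (out of 4)
Looking for: short (L_) and smooth (ww)
P(short) = 3/4, P(smooth) = 2/4
P(both) = 3/4 × 2/4 = 6/16 = 3/8
Expected count = 3/8 × 272 = 102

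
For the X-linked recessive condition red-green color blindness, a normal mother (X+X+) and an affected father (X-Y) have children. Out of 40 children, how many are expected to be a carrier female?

Cross: X+X+ × X-Y
Offspring: 2 X+X-, 2 X+Y
Probability of a carrier female: 2/4 = 1/2
Expected count = 1/2 × 40 = 20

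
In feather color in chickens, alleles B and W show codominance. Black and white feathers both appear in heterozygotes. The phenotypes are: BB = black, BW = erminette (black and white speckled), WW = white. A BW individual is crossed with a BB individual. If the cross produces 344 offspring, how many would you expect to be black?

Punnett square for BW × BB:
Offspring genotypes: 2 BB, 2 BW
Phenotype counts: 2 black, 2 erminette (black and white speckled)
black: 2 out of 4 → fraction 1/2
Expected count = 1/2 × 344 = 172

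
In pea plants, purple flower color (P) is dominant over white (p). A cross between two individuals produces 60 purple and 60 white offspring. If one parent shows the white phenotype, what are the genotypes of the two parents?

Observed offspring: 60 purple, 60 white
The observed ratio simplifies to 1:1. One parent shows white, so its genotype must be pp. A 1:1 offspring split requires the other parent to be heterozygous (Pp).
Parent genotypes: pp × Pp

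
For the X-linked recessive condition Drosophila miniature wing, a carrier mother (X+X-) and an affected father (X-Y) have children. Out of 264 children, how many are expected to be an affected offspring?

Cross: X+X- × X-Y
Offspring: 1 X+X-, 1 X+Y, 1 X-X-, 1 X-Y
Probability of an affected offspring: 2/4 = 1/2
Expected count = 1/2 × 264 = 132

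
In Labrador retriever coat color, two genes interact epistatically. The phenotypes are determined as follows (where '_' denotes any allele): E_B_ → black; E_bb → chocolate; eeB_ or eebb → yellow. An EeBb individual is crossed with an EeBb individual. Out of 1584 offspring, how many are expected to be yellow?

Cross: EeBb × EeBb — consider each gene separately:
E gene: Ee × Ee → 1 EE, 2 Ee, 1 ee → 3 E_ : 1 ee (out of 4)
B gene: Bb × Bb → 1 BB, 2 Bb, 1 bb → 3 B_ : 1 bb (out of 4)
Genotype classes (out of 4 × 4 = 16): E_B_ = 3×3 = 9; E_bb = 3×1 = 3; eeB_ = 1×3 = 3; eebb = 1×1 = 1
Apply the phenotype rules: E_B_ (9) → black; E_bb (3) → chocolate; eeB_ (3) + eebb (1) → yellow
Phenotype counts (out of 16): 9 black, 3 chocolate, 4 yellow
yellow: 4 out of 16 → fraction 1/4
Expected count = 1/4 × 1584 = 396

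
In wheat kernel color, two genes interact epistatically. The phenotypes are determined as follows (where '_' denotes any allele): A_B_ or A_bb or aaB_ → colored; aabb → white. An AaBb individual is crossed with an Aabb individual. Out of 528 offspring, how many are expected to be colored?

Cross: AaBb × Aabb — consider each gene separately:
A gene: Aa × Aa → 1 AA, 2 Aa, 1 aa → 3 A_ : 1 aa (out of 4)
B gene: Bb × bb → 2 Bb, 2 bb → 2 B_ : 2 bb (out of 4)
Genotype classes (out of 4 × 4 = 16): A_B_ = 3×2 = 6; A_bb = 3×2 = 6; aaB_ = 1×2 = 2; aabb = 1×2 = 2
Apply the phenotype rules: A_B_ (6) + A_bb (6) + aaB_ (2) → colored; aabb (2) → white
Phenotype counts (out of 16): 14 colored, 2 white
colored: 14 out of 16 → fraction 7/8
Expected count = 7/8 × 528 = 462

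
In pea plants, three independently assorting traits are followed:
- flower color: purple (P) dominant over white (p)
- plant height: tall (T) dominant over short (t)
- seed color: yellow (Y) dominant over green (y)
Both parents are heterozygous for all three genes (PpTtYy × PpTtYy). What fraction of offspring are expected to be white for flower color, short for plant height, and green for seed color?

Trihybrid cross: PpTtYy × PpTtYy
Each trait segregates independently with a 3:1 phenotypic ratio, so each gene contributes 3/4 (dominant) or 1/4 (recessive).
Target: white (flower color), short (plant height), green (seed color)
Probability = product of independent per-trait probabilities
= 1/4 × 1/4 × 1/4 = 1/64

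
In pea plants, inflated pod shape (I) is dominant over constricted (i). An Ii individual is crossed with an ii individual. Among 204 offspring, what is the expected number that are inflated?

Punnett square for Ii × ii:
Offspring genotypes: 2 Ii, 2 ii
inflated: 2, constricted: 2
inflated: 2 out of 4 → fraction 1/2
Expected count = 1/2 × 204 = 102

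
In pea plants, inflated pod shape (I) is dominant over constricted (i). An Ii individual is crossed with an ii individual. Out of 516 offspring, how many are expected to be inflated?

Punnett square for Ii × ii:
Offspring genotypes: 2 Ii, 2 ii
inflated: 2, constricted: 2
inflated: 2 out of 4 → fraction 1/2
Expected count = 1/2 × 516 = 258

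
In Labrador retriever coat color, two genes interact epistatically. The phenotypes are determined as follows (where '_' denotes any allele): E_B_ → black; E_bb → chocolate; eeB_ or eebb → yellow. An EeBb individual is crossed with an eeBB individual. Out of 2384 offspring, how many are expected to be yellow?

Cross: EeBb × eeBB — consider each gene separately:
E gene: Ee × ee → 2 Ee, 2 ee → 2 E_ : 2 ee (out of 4)
B gene: Bb × BB → 2 BB, 2 Bb → 4 B_ (out of 4)
Genotype classes (out of 4 × 4 = 16): E_B_ = 2×4 = 8; eeB_ = 2×4 = 8
Apply the phenotype rules: E_B_ (8) → black; eeB_ (8) → yellow
Phenotype counts (out of 16): 8 black, 8 yellow
yellow: 8 out of 16 → fraction 1/2
Expected count = 1/2 × 2384 = 1192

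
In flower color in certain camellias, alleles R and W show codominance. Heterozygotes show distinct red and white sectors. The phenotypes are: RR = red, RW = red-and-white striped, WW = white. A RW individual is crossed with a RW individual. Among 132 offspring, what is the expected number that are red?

Punnett square for RW × RW:
Offspring genotypes: 1 RR, 2 RW, 1 WW
Phenotype counts: 1 red, 2 red-and-white striped, 1 white
red: 1 out of 4 → fraction 1/4
Expected count = 1/4 × 132 = 33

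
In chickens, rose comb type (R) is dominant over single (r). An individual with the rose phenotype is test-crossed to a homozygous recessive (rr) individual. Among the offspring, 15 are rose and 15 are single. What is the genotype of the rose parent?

Test cross: ? × rr
Offspring: 15 rose, 15 single — approximately 1:1.
A 1:1 ratio in a test cross indicates the unknown parent is heterozygous (Rr).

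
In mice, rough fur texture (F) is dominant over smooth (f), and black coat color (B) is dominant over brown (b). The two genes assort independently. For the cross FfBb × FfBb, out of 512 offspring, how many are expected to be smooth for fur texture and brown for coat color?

Dihybrid cross FfBb × FfBb — consider each gene separately:
fur texture: Ff × Ff → 1 FF, 2 Ff, 1 ff → 3 F_ : 1 ff (out of 4)
coat color: Bb × Bb → 1 BB, 2 Bb, 1 bb → 3 B_ : 1 bb (out of 4)
Looking for: smooth (ff) and brown (bb)
P(smooth) = 1/4, P(brown) = 1/4
P(both) = 1/4 × 1/4 = 1/16
Expected count = 1/16 × 512 = 32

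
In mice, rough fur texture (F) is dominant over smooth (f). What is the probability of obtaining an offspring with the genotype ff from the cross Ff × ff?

Punnett square for Ff × ff:
Offspring genotypes: 2 Ff, 2 ff
Total offspring: 4
Count with target: 2
Probability: 2/4 = 1/2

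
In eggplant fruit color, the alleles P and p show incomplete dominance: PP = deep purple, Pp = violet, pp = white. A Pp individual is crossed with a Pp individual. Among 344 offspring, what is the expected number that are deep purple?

Punnett square for Pp × Pp:
Offspring genotypes: 1 PP, 2 Pp, 1 pp
Phenotype counts: 1 deep purple, 2 violet, 1 white
deep purple: 1 out of 4 → fraction 1/4
Expected count = 1/4 × 344 = 86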